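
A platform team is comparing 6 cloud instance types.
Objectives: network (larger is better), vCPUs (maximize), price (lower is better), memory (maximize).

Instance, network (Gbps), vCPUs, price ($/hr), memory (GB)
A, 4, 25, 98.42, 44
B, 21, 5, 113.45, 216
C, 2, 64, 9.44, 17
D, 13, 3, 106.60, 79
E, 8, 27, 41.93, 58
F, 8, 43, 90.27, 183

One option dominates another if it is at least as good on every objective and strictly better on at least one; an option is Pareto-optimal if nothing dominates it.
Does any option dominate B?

A: worse on network (4 vs 21).
C: worse on network (2 vs 21).
D: worse on network (13 vs 21).
E: worse on network (8 vs 21).
F: worse on network (8 vs 21).
No option is at least as good as B on every objective and strictly better on one.

No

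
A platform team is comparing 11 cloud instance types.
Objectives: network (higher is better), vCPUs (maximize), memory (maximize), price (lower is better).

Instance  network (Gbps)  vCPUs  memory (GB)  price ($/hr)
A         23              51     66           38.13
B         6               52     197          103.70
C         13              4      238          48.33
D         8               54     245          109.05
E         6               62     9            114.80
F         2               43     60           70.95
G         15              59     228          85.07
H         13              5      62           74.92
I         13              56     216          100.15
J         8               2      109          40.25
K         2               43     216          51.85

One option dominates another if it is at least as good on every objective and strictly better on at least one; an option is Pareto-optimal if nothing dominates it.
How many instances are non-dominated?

7

A: not dominated (best network).
B: dominated by G (network 15≥6, vCPUs 59≥52, memory 228≥197, price 85.07≤103.70).
C: not dominated.
D: not dominated (best memory).
E: not dominated (best vCPUs).
F: dominated by A (network 23≥2, vCPUs 51≥43, memory 66≥60, price 38.13≤70.95).
G: not dominated.
H: dominated by A (network 23≥13, vCPUs 51≥5, memory 66≥62, price 38.13≤74.92).
I: dominated by G (network 15≥13, vCPUs 59≥56, memory 228≥216, price 85.07≤100.15).
J: not dominated.
K: not dominated.
Pareto-optimal: A, C, D, E, G, J, K → 7.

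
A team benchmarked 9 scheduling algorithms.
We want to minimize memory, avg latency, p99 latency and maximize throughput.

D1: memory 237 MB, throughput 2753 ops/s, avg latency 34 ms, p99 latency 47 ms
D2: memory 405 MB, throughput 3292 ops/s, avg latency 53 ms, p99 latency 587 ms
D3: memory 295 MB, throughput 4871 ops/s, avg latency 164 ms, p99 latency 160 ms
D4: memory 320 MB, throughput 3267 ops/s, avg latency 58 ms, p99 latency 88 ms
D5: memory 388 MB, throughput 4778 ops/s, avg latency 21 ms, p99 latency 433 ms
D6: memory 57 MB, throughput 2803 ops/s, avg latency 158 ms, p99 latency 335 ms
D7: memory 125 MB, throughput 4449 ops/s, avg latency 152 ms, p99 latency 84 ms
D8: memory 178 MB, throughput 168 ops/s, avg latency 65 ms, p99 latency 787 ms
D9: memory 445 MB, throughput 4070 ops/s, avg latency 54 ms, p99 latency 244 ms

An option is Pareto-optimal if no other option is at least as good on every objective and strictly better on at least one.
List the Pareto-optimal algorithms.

D1: not dominated (best p99 latency).
D2: dominated by D5 (memory 388≤405, throughput 4778≥3292, avg latency 21≤53, p99 latency 433≤587).
D3: not dominated (best throughput).
D4: not dominated.
D5: not dominated (best avg latency).
D6: not dominated (best memory).
D7: not dominated.
D8: not dominated.
D9: not dominated.

D1, D3, D4, D5, D6, D7, D8, D9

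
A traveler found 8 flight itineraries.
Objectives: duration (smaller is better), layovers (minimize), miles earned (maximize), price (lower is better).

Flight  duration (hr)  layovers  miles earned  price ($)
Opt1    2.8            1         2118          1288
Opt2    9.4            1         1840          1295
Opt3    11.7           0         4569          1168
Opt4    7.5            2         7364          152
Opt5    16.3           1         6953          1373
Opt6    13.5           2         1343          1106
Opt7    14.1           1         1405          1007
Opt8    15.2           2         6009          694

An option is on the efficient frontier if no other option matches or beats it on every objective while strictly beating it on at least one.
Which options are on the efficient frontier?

Opt1, Opt3, Opt4, Opt5, Opt7

Opt1: not dominated (best duration).
Opt2: dominated by Opt1 (duration 2.8≤9.4, layovers 1≤1, miles earned 2118≥1840, price 1288≤1295).
Opt3: not dominated (best layovers).
Opt4: not dominated (best miles earned).
Opt5: not dominated.
Opt6: dominated by Opt4 (duration 7.5≤13.5, layovers 2≤2, miles earned 7364≥1343, price 152≤1106).
Opt7: not dominated.
Opt8: dominated by Opt4 (duration 7.5≤15.2, layovers 2≤2, miles earned 7364≥6009, price 152≤694).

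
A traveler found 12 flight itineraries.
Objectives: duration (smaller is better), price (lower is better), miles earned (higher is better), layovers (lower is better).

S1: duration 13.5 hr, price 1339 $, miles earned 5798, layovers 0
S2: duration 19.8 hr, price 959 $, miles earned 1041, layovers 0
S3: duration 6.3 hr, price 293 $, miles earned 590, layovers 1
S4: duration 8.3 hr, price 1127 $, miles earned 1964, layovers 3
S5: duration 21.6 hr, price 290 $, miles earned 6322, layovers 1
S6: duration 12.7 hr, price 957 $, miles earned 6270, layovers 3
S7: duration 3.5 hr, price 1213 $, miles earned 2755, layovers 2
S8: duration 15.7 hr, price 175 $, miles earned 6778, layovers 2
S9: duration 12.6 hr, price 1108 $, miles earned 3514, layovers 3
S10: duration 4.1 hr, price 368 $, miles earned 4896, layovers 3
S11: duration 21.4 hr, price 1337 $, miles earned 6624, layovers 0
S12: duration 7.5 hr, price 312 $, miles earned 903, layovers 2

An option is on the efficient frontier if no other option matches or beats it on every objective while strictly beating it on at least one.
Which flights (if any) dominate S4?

S10: duration 4.1≤8.3, price 368≤1127, miles earned 4896≥1964, layovers 3≤3 — dominates S4.
Others (S1, S2, S3, S5, S6, S7, S8, S9, S11, S12) are each worse than S4 on at least one objective.

S10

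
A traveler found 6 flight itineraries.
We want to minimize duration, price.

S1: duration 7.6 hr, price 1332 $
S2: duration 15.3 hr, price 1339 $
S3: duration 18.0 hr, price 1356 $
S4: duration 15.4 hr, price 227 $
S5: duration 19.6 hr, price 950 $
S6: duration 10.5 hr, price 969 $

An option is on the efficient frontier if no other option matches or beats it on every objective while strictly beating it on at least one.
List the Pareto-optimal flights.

S1: not dominated (best duration).
S2: dominated by S1 (duration 7.6≤15.3, price 1332≤1339).
S3: dominated by S1 (duration 7.6≤18.0, price 1332≤1356).
S4: not dominated (best price).
S5: dominated by S4 (duration 15.4≤19.6, price 227≤950).
S6: not dominated.

S1, S4, S6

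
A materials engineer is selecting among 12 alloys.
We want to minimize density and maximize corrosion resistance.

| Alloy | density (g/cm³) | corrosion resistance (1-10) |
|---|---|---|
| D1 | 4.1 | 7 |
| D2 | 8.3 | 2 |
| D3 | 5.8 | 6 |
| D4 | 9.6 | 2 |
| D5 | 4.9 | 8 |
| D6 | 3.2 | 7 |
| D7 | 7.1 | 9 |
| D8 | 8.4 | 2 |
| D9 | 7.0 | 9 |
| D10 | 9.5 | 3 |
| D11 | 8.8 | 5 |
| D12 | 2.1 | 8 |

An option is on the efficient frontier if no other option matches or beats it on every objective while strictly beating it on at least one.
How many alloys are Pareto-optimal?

2

D1: dominated by D6 (density 3.2≤4.1, corrosion resistance 7≥7).
D2: dominated by D1 (density 4.1≤8.3, corrosion resistance 7≥2).
D3: dominated by D1 (density 4.1≤5.8, corrosion resistance 7≥6).
D4: dominated by D1 (density 4.1≤9.6, corrosion resistance 7≥2).
D5: dominated by D12 (density 2.1≤4.9, corrosion resistance 8≥8).
D6: dominated by D12 (density 2.1≤3.2, corrosion resistance 8≥7).
D7: dominated by D9 (density 7.0≤7.1, corrosion resistance 9≥9).
D8: dominated by D1 (density 4.1≤8.4, corrosion resistance 7≥2).
D9: not dominated.
D10: dominated by D1 (density 4.1≤9.5, corrosion resistance 7≥3).
D11: dominated by D1 (density 4.1≤8.8, corrosion resistance 7≥5).
D12: not dominated (best density).
Pareto-optimal: D9, D12 → 2.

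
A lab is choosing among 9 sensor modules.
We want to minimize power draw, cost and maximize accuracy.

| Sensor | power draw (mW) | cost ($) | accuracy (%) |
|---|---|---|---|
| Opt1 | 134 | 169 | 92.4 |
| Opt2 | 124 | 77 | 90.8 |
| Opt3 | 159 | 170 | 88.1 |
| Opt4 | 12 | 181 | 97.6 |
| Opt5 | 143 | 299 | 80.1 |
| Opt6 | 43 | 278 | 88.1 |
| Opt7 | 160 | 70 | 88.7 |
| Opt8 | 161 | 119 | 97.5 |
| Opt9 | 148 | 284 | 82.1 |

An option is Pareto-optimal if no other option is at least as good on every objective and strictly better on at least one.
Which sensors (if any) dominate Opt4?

Opt1: worse on power draw (134 vs 12).
Opt2: worse on power draw (124 vs 12).
Opt3: worse on power draw (159 vs 12).
Opt5: worse on power draw (143 vs 12).
Opt6: worse on power draw (43 vs 12).
Opt7: worse on power draw (160 vs 12).
Opt8: worse on power draw (161 vs 12).
Opt9: worse on power draw (148 vs 12).
No option dominates Opt4.

none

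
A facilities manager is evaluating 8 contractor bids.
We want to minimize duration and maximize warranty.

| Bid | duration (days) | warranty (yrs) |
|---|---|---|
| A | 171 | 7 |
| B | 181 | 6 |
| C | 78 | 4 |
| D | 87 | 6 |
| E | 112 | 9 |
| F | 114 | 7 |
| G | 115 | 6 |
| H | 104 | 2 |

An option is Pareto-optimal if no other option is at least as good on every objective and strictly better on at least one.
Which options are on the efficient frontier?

A: dominated by E (duration 112≤171, warranty 9≥7).
B: dominated by A (duration 171≤181, warranty 7≥6).
C: not dominated (best duration).
D: not dominated.
E: not dominated (best warranty).
F: dominated by E (duration 112≤114, warranty 9≥7).
G: dominated by D (duration 87≤115, warranty 6≥6).
H: dominated by C (duration 78≤104, warranty 4≥2).

C, D, E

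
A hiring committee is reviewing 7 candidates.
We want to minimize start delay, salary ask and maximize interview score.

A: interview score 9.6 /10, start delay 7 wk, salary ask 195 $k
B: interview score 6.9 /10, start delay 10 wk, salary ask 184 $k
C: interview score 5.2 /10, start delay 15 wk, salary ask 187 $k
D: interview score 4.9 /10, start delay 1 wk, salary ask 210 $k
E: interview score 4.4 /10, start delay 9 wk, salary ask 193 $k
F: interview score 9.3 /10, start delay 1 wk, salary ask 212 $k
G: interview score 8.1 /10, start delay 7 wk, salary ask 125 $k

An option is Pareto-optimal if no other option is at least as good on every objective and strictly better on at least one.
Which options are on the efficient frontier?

A: not dominated (best interview score).
B: dominated by G (interview score 8.1≥6.9, start delay 7≤10, salary ask 125≤184).
C: dominated by B (interview score 6.9≥5.2, start delay 10≤15, salary ask 184≤187).
D: not dominated.
E: dominated by G (interview score 8.1≥4.4, start delay 7≤9, salary ask 125≤193).
F: not dominated.
G: not dominated (best salary ask).

A, D, F, G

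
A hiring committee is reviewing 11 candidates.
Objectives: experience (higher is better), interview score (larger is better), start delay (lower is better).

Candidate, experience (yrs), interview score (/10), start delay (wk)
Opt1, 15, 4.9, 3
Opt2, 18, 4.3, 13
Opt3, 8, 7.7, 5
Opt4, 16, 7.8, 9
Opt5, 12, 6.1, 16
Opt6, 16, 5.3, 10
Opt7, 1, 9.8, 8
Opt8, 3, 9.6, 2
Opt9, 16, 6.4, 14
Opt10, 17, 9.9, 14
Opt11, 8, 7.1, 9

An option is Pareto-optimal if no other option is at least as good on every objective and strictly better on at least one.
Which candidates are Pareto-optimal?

Opt1, Opt2, Opt3, Opt4, Opt7, Opt8, Opt10

Opt1: not dominated.
Opt2: not dominated (best experience).
Opt3: not dominated.
Opt4: not dominated.
Opt5: dominated by Opt4 (experience 16≥12, interview score 7.8≥6.1, start delay 9≤16).
Opt6: dominated by Opt4 (experience 16≥16, interview score 7.8≥5.3, start delay 9≤10).
Opt7: not dominated.
Opt8: not dominated (best start delay).
Opt9: dominated by Opt4 (experience 16≥16, interview score 7.8≥6.4, start delay 9≤14).
Opt10: not dominated (best interview score).
Opt11: dominated by Opt3 (experience 8≥8, interview score 7.7≥7.1, start delay 5≤9).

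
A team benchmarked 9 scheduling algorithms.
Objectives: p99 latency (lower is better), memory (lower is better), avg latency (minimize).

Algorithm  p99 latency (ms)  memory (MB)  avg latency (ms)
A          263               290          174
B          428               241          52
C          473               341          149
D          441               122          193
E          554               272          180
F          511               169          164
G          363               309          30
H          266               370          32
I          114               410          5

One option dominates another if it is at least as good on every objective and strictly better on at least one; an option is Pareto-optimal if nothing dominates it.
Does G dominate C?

G vs C: p99 latency 363≤473, memory 309≤341, avg latency 30≤149 — G is at least as good on every objective with at least one strict improvement.

Yes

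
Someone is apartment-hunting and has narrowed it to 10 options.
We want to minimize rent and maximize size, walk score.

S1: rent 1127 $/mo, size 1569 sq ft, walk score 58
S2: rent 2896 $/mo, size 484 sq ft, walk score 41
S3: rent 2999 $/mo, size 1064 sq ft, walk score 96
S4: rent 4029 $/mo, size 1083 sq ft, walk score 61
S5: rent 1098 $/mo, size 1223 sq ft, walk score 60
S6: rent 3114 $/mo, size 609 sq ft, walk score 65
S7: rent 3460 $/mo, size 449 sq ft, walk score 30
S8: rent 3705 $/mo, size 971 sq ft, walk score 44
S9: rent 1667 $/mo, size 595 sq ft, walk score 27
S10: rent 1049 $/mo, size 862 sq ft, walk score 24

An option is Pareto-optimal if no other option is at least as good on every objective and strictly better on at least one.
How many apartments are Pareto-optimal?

S1: not dominated (best size).
S2: dominated by S1 (rent 1127≤2896, size 1569≥484, walk score 58≥41).
S3: not dominated (best walk score).
S4: not dominated.
S5: not dominated.
S6: dominated by S3 (rent 2999≤3114, size 1064≥609, walk score 96≥65).
S7: dominated by S1 (rent 1127≤3460, size 1569≥449, walk score 58≥30).
S8: dominated by S1 (rent 1127≤3705, size 1569≥971, walk score 58≥44).
S9: dominated by S1 (rent 1127≤1667, size 1569≥595, walk score 58≥27).
S10: not dominated (best rent).
Pareto-optimal: S1, S3, S4, S5, S10 → 5.

5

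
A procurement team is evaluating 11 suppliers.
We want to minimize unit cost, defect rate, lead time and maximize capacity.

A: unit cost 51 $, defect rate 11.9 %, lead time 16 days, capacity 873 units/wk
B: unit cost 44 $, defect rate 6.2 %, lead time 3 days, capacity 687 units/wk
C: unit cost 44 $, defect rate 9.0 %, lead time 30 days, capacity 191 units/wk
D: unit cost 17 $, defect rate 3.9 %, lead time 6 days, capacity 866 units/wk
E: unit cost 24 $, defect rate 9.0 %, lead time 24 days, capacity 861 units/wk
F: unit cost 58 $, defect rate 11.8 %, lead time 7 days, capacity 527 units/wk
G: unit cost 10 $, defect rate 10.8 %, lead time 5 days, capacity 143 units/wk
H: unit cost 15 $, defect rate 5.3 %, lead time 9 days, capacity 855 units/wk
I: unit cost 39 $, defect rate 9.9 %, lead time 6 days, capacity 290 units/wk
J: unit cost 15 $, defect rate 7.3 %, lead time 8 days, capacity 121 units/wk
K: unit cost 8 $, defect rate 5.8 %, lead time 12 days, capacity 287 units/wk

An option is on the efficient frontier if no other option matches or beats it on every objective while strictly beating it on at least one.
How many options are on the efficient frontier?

7

A: not dominated (best capacity).
B: not dominated (best lead time).
C: dominated by B (unit cost 44≤44, defect rate 6.2≤9.0, lead time 3≤30, capacity 687≥191).
D: not dominated (best defect rate).
E: dominated by D (unit cost 17≤24, defect rate 3.9≤9.0, lead time 6≤24, capacity 866≥861).
F: dominated by B (unit cost 44≤58, defect rate 6.2≤11.8, lead time 3≤7, capacity 687≥527).
G: not dominated.
H: not dominated.
I: dominated by D (unit cost 17≤39, defect rate 3.9≤9.9, lead time 6≤6, capacity 866≥290).
J: not dominated.
K: not dominated (best unit cost).
Pareto-optimal: A, B, D, G, H, J, K → 7.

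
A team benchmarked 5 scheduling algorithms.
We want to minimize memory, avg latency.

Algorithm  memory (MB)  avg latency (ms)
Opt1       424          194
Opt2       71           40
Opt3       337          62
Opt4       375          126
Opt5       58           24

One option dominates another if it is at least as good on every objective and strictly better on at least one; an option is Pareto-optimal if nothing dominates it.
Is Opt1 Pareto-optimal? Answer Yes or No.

Opt2 vs Opt1: memory 71≤424, avg latency 40≤194 — Opt2 is at least as good on every objective and strictly better on at least one, so Opt2 dominates Opt1.

No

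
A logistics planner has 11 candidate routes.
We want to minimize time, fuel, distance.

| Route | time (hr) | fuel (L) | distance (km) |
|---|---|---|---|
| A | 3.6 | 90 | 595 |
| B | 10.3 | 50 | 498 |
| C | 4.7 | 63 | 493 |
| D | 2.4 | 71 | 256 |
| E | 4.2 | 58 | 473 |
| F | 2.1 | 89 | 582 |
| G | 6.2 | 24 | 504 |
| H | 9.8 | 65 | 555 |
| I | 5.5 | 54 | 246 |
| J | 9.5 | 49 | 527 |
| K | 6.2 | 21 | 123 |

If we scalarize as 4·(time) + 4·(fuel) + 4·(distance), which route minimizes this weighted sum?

A: 4·3.6 + 4·90 + 4·595 = 2754.4
B: 4·10.3 + 4·50 + 4·498 = 2233.2
C: 4·4.7 + 4·63 + 4·493 = 2242.8
D: 4·2.4 + 4·71 + 4·256 = 1317.6
E: 4·4.2 + 4·58 + 4·473 = 2140.8
F: 4·2.1 + 4·89 + 4·582 = 2692.4
G: 4·6.2 + 4·24 + 4·504 = 2136.8
H: 4·9.8 + 4·65 + 4·555 = 2519.2
I: 4·5.5 + 4·54 + 4·246 = 1222.0
J: 4·9.5 + 4·49 + 4·527 = 2342.0
K: 4·6.2 + 4·21 + 4·123 = 600.8
Lowest: K at 600.8.

K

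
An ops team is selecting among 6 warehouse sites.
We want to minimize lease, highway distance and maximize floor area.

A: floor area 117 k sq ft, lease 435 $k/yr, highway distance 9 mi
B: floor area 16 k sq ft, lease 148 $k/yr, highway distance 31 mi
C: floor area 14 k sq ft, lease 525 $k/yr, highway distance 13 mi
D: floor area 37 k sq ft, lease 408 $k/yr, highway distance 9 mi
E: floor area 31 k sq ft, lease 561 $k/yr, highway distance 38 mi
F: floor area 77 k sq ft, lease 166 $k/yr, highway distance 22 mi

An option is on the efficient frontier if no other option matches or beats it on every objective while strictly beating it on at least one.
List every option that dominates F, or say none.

none

A: worse on lease (435 vs 166).
B: worse on floor area (16 vs 77).
C: worse on floor area (14 vs 77).
D: worse on floor area (37 vs 77).
E: worse on floor area (31 vs 77).
No option dominates F.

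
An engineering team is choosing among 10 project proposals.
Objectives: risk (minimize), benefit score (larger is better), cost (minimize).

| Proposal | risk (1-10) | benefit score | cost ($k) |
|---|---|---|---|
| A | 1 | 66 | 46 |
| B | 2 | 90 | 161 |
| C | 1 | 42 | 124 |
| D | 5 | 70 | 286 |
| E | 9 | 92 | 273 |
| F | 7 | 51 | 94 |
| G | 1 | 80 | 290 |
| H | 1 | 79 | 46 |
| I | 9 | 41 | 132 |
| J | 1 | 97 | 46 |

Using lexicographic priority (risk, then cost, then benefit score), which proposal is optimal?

First minimize risk: best is 1, kept {A, C, G, H, J}.
Then minimize cost: best is 46, kept {A, H, J}.
Then maximize benefit score: best is 97, kept {J}.

J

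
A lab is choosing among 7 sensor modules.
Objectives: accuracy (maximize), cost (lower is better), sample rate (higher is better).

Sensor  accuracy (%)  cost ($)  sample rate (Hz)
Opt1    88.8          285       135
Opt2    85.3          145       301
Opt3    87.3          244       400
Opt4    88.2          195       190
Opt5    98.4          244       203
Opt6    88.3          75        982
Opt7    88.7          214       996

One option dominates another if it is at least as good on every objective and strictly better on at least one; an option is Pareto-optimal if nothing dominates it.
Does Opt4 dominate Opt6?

Opt4 vs Opt6: Opt4 is worse on accuracy (88.2 vs 88.3), so it does not dominate Opt6.

No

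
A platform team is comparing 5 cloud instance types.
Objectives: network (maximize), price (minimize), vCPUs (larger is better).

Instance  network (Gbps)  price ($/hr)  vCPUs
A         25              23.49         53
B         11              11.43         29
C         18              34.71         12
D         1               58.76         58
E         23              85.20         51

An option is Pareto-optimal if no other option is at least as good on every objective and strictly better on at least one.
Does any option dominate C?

Yes

A vs C: network 25≥18, price 23.49≤34.71, vCPUs 53≥12 — A is at least as good on every objective and strictly better on at least one, so A dominates C.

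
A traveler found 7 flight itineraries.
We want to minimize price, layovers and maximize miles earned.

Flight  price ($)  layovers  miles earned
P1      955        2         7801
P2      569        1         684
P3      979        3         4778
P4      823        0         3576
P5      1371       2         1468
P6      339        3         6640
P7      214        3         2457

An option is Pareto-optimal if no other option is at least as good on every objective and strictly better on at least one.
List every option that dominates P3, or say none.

P1: price 955≤979, layovers 2≤3, miles earned 7801≥4778 — dominates P3.
P6: price 339≤979, layovers 3≤3, miles earned 6640≥4778 — dominates P3.
Others (P2, P4, P5, P7) are each worse than P3 on at least one objective.

P1, P6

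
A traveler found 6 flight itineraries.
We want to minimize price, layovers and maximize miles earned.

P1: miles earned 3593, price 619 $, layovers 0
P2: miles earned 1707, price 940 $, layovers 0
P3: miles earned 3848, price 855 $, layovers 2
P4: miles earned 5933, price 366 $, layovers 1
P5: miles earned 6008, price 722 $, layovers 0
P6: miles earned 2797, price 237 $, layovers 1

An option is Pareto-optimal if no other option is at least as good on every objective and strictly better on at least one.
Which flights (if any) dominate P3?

P4, P5

P4: miles earned 5933≥3848, price 366≤855, layovers 1≤2 — dominates P3.
P5: miles earned 6008≥3848, price 722≤855, layovers 0≤2 — dominates P3.
Others (P1, P2, P6) are each worse than P3 on at least one objective.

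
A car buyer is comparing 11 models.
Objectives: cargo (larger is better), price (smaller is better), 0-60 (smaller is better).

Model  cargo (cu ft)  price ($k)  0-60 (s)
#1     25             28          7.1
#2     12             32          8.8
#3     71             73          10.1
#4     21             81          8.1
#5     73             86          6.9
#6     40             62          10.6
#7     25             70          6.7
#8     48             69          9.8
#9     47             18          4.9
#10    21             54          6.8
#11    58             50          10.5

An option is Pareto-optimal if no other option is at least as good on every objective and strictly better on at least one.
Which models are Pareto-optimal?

#3, #5, #8, #9, #11

#1: dominated by #9 (cargo 47≥25, price 18≤28, 0-60 4.9≤7.1).
#2: dominated by #1 (cargo 25≥12, price 28≤32, 0-60 7.1≤8.8).
#3: not dominated.
#4: dominated by #1 (cargo 25≥21, price 28≤81, 0-60 7.1≤8.1).
#5: not dominated (best cargo).
#6: dominated by #9 (cargo 47≥40, price 18≤62, 0-60 4.9≤10.6).
#7: dominated by #9 (cargo 47≥25, price 18≤70, 0-60 4.9≤6.7).
#8: not dominated.
#9: not dominated (best price).
#10: dominated by #9 (cargo 47≥21, price 18≤54, 0-60 4.9≤6.8).
#11: not dominated.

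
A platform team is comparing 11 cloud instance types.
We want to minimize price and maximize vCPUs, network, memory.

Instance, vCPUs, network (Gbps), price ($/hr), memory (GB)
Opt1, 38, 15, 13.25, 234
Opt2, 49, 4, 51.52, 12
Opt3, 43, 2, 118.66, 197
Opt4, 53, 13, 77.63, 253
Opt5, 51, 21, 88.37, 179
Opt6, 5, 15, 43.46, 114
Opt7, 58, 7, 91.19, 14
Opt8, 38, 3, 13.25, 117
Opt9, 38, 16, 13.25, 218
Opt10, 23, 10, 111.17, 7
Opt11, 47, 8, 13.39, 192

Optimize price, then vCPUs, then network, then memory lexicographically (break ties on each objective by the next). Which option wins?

Opt9

First minimize price: best is 13.25, kept {Opt1, Opt8, Opt9}.
Then maximize vCPUs: best is 38, kept {Opt1, Opt8, Opt9}.
Then maximize network: best is 16, kept {Opt9}.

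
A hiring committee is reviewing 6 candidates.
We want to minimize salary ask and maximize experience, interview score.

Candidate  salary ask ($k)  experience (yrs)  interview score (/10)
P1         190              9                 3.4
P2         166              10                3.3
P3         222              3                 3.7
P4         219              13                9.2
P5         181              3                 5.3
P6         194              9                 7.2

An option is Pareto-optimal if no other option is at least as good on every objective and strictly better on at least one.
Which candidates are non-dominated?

P1, P2, P4, P5, P6

P1: not dominated.
P2: not dominated (best salary ask).
P3: dominated by P4 (salary ask 219≤222, experience 13≥3, interview score 9.2≥3.7).
P4: not dominated (best experience).
P5: not dominated.
P6: not dominated.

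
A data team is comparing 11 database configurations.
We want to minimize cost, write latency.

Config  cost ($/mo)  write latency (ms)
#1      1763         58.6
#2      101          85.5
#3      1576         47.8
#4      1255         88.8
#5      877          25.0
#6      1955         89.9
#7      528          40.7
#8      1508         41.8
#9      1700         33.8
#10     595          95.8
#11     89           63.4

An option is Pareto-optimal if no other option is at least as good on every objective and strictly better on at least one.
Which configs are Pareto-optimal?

#1: dominated by #3 (cost 1576≤1763, write latency 47.8≤58.6).
#2: dominated by #11 (cost 89≤101, write latency 63.4≤85.5).
#3: dominated by #5 (cost 877≤1576, write latency 25.0≤47.8).
#4: dominated by #2 (cost 101≤1255, write latency 85.5≤88.8).
#5: not dominated (best write latency).
#6: dominated by #1 (cost 1763≤1955, write latency 58.6≤89.9).
#7: not dominated.
#8: dominated by #5 (cost 877≤1508, write latency 25.0≤41.8).
#9: dominated by #5 (cost 877≤1700, write latency 25.0≤33.8).
#10: dominated by #2 (cost 101≤595, write latency 85.5≤95.8).
#11: not dominated (best cost).

#5, #7, #11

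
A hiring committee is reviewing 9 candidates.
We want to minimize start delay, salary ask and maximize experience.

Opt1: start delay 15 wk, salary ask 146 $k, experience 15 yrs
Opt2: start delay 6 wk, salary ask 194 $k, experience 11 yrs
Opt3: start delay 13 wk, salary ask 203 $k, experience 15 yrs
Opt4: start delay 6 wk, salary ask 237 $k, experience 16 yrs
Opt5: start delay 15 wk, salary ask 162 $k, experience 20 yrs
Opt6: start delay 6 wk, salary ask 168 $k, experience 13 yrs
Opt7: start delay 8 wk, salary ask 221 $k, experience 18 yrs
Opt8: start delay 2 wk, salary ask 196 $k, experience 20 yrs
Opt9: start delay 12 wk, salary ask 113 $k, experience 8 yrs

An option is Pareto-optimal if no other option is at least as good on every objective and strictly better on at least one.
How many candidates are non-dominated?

5

Opt1: not dominated.
Opt2: dominated by Opt6 (start delay 6≤6, salary ask 168≤194, experience 13≥11).
Opt3: dominated by Opt8 (start delay 2≤13, salary ask 196≤203, experience 20≥15).
Opt4: dominated by Opt8 (start delay 2≤6, salary ask 196≤237, experience 20≥16).
Opt5: not dominated.
Opt6: not dominated.
Opt7: dominated by Opt8 (start delay 2≤8, salary ask 196≤221, experience 20≥18).
Opt8: not dominated (best start delay).
Opt9: not dominated (best salary ask).
Pareto-optimal: Opt1, Opt5, Opt6, Opt8, Opt9 → 5.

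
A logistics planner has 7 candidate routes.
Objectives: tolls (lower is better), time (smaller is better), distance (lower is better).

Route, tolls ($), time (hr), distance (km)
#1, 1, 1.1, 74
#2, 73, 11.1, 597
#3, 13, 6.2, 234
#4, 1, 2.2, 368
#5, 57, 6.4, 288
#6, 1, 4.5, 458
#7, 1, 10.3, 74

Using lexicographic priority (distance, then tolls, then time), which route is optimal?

#1

First minimize distance: best is 74, kept {#1, #7}.
Then minimize tolls: best is 1, kept {#1, #7}.
Then minimize time: best is 1.1, kept {#1}.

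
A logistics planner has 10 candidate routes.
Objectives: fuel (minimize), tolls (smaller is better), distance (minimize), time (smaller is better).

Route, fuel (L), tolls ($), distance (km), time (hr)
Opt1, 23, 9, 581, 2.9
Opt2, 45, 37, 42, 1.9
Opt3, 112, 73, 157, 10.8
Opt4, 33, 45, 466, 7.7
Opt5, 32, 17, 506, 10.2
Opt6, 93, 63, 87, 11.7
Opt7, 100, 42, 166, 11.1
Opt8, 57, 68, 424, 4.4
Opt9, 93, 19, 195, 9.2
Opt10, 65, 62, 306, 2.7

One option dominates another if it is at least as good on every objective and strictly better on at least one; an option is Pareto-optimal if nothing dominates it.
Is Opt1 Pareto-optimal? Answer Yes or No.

Yes

Opt2: worse on fuel (45 vs 23).
Opt3: worse on fuel (112 vs 23).
Opt4: worse on fuel (33 vs 23).
Opt5: worse on fuel (32 vs 23).
Opt6: worse on fuel (93 vs 23).
Opt7: worse on fuel (100 vs 23).
Opt8: worse on fuel (57 vs 23).
Opt9: worse on fuel (93 vs 23).
Opt10: worse on fuel (65 vs 23).
No option is at least as good as Opt1 on every objective and strictly better on one.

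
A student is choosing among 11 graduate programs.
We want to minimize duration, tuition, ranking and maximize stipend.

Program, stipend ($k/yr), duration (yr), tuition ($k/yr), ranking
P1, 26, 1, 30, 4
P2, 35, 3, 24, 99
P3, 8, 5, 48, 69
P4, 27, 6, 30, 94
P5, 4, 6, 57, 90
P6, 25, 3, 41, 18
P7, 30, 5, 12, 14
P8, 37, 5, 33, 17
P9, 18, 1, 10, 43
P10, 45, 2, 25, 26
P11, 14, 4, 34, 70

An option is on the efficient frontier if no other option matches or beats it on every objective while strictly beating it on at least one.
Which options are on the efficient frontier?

P1: not dominated (best ranking).
P2: not dominated.
P3: dominated by P1 (stipend 26≥8, duration 1≤5, tuition 30≤48, ranking 4≤69).
P4: dominated by P7 (stipend 30≥27, duration 5≤6, tuition 12≤30, ranking 14≤94).
P5: dominated by P1 (stipend 26≥4, duration 1≤6, tuition 30≤57, ranking 4≤90).
P6: dominated by P1 (stipend 26≥25, duration 1≤3, tuition 30≤41, ranking 4≤18).
P7: not dominated.
P8: not dominated.
P9: not dominated (best tuition).
P10: not dominated (best stipend).
P11: dominated by P1 (stipend 26≥14, duration 1≤4, tuition 30≤34, ranking 4≤70).

P1, P2, P7, P8, P9, P10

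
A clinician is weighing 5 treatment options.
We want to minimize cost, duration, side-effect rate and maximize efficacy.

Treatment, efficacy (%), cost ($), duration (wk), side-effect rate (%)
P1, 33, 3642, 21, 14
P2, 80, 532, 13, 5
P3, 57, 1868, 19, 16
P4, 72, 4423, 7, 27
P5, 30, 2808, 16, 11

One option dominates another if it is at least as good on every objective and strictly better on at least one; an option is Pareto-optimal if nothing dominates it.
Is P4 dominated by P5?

No

P5 vs P4: P5 is worse on efficacy (30 vs 72), so it does not dominate P4.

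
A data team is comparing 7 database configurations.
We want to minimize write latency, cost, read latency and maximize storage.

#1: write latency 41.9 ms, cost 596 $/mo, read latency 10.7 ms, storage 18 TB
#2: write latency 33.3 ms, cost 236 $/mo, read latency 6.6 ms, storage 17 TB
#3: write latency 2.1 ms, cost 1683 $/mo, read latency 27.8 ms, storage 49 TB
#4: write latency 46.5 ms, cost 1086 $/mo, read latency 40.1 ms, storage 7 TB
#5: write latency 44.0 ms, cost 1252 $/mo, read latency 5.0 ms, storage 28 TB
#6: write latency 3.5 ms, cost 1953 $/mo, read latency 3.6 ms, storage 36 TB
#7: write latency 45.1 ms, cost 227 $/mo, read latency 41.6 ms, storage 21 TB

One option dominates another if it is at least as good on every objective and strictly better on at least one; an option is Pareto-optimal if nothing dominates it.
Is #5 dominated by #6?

#6 vs #5: #6 is worse on cost (1953 vs 1252), so it does not dominate #5.

No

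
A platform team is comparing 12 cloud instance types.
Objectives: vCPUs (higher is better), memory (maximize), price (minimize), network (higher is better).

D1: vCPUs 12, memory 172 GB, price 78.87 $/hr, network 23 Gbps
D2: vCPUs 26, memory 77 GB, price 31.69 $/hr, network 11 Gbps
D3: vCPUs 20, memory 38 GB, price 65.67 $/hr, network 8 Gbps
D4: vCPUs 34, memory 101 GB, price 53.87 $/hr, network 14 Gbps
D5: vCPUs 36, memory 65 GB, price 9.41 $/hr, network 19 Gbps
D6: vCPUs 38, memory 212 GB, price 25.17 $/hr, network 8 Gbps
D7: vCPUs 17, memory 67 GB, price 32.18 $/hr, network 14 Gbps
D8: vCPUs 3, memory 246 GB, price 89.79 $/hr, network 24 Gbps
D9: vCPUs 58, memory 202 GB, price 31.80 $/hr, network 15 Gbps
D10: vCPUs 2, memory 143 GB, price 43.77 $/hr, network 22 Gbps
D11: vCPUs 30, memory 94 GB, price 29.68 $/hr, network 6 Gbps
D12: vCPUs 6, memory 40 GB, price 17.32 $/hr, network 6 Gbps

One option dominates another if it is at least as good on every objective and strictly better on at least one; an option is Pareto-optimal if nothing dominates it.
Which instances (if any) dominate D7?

D9

D9: vCPUs 58≥17, memory 202≥67, price 31.80≤32.18, network 15≥14 — dominates D7.
Others (D1, D2, D3, D4, D5, D6, D8, D10, D11, D12) are each worse than D7 on at least one objective.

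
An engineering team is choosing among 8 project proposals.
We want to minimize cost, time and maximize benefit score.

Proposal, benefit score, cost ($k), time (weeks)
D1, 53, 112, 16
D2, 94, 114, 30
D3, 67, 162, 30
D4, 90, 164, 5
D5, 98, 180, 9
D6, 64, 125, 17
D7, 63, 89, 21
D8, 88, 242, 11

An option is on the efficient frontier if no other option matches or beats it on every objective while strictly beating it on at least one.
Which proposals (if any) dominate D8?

D4: benefit score 90≥88, cost 164≤242, time 5≤11 — dominates D8.
D5: benefit score 98≥88, cost 180≤242, time 9≤11 — dominates D8.
Others (D1, D2, D3, D6, D7) are each worse than D8 on at least one objective.

D4, D5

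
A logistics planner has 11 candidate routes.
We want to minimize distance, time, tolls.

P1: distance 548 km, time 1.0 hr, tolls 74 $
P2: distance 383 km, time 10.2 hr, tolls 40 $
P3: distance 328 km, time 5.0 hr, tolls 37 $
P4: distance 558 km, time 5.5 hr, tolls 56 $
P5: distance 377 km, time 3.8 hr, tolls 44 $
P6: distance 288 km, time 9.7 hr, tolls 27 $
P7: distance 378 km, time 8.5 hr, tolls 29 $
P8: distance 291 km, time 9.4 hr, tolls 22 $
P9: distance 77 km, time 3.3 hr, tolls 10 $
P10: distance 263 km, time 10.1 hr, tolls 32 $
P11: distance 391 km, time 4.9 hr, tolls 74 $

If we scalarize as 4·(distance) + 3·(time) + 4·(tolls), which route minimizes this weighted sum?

P1: 4·548 + 3·1.0 + 4·74 = 2491.0
P2: 4·383 + 3·10.2 + 4·40 = 1722.6
P3: 4·328 + 3·5.0 + 4·37 = 1475.0
P4: 4·558 + 3·5.5 + 4·56 = 2472.5
P5: 4·377 + 3·3.8 + 4·44 = 1695.4
P6: 4·288 + 3·9.7 + 4·27 = 1289.1
P7: 4·378 + 3·8.5 + 4·29 = 1653.5
P8: 4·291 + 3·9.4 + 4·22 = 1280.2
P9: 4·77 + 3·3.3 + 4·10 = 357.9
P10: 4·263 + 3·10.1 + 4·32 = 1210.3
P11: 4·391 + 3·4.9 + 4·74 = 1874.7
Lowest: P9 at 357.9.

P9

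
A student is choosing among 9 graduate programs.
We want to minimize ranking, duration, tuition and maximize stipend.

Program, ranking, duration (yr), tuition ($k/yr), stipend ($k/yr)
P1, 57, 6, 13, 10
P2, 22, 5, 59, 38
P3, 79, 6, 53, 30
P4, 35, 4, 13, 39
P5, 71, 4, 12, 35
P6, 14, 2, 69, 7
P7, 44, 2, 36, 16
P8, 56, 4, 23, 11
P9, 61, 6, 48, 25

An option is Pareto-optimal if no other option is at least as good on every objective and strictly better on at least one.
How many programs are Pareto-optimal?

P1: dominated by P4 (ranking 35≤57, duration 4≤6, tuition 13≤13, stipend 39≥10).
P2: not dominated.
P3: dominated by P4 (ranking 35≤79, duration 4≤6, tuition 13≤53, stipend 39≥30).
P4: not dominated (best stipend).
P5: not dominated (best tuition).
P6: not dominated (best ranking).
P7: not dominated.
P8: dominated by P4 (ranking 35≤56, duration 4≤4, tuition 13≤23, stipend 39≥11).
P9: dominated by P4 (ranking 35≤61, duration 4≤6, tuition 13≤48, stipend 39≥25).
Pareto-optimal: P2, P4, P5, P6, P7 → 5.

5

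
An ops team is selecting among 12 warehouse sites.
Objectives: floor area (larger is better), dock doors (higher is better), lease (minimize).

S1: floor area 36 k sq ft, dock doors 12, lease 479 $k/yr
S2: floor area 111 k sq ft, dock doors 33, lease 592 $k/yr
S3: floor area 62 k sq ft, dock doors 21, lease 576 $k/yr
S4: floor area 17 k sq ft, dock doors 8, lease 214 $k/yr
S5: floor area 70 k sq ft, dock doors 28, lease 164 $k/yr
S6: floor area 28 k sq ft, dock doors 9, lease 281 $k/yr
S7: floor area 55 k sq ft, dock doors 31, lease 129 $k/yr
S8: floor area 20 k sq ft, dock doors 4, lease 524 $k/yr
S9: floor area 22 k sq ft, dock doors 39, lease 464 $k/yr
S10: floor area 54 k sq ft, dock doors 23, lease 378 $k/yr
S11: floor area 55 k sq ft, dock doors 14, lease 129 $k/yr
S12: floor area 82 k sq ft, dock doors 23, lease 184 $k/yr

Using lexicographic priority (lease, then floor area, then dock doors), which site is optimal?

S7

First minimize lease: best is 129, kept {S7, S11}.
Then maximize floor area: best is 55, kept {S7, S11}.
Then maximize dock doors: best is 31, kept {S7}.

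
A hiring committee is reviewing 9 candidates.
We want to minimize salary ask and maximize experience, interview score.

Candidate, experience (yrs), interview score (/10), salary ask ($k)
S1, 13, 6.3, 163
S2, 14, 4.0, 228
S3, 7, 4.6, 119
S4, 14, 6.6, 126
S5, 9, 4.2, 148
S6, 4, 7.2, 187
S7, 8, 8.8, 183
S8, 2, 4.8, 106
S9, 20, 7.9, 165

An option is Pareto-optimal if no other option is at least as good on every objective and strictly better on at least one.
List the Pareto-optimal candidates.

S3, S4, S7, S8, S9

S1: dominated by S4 (experience 14≥13, interview score 6.6≥6.3, salary ask 126≤163).
S2: dominated by S4 (experience 14≥14, interview score 6.6≥4.0, salary ask 126≤228).
S3: not dominated.
S4: not dominated.
S5: dominated by S4 (experience 14≥9, interview score 6.6≥4.2, salary ask 126≤148).
S6: dominated by S7 (experience 8≥4, interview score 8.8≥7.2, salary ask 183≤187).
S7: not dominated (best interview score).
S8: not dominated (best salary ask).
S9: not dominated (best experience).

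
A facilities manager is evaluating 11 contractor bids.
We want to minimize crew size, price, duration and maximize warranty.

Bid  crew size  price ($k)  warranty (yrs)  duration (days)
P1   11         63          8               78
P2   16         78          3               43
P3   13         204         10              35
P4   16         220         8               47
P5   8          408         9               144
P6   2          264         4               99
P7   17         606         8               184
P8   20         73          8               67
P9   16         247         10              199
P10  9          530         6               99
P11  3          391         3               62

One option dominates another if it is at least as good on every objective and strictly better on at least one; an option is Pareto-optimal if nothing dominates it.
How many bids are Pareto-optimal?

P1: not dominated (best price).
P2: not dominated.
P3: not dominated (best duration).
P4: dominated by P3 (crew size 13≤16, price 204≤220, warranty 10≥8, duration 35≤47).
P5: not dominated.
P6: not dominated (best crew size).
P7: dominated by P1 (crew size 11≤17, price 63≤606, warranty 8≥8, duration 78≤184).
P8: not dominated.
P9: dominated by P3 (crew size 13≤16, price 204≤247, warranty 10≥10, duration 35≤199).
P10: not dominated.
P11: not dominated.
Pareto-optimal: P1, P2, P3, P5, P6, P8, P10, P11 → 8.

8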